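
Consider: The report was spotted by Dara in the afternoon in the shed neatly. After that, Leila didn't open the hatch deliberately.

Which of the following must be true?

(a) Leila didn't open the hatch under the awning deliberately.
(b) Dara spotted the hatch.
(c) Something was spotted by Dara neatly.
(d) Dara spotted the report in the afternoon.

(a) Entailed — under negation, adding a further restriction is entailed: if no such opening event occurred, none occurred under the awning either.
(b) Not entailed — Dara spotted the report, not the hatch; the hatch belongs to the opening event.
(c) Entailed — dropping 'in the afternoon', 'in the shed' and generalizing the patient leaves a sub-description the original still satisfies.
(d) Entailed — dropping 'neatly', 'in the shed' leaves a sub-description the original still satisfies.

(a), (c), (d)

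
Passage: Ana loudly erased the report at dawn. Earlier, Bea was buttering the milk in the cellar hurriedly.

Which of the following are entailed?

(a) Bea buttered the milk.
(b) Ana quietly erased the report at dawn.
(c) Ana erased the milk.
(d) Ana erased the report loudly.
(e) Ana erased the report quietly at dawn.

(d)

(a) Not entailed — 'was buttering' is progressive on an accomplishment; it does not entail the completed 'buttered'.
(b) Not entailed — 'quietly' adds a manner not in (and inconsistent with) the original.
(c) Not entailed — Ana erased the report, not the milk; the milk belongs to the buttering event.
(d) Entailed — dropping 'at dawn' leaves a sub-description the original still satisfies.
(e) Not entailed — 'quietly' adds a manner not in (and inconsistent with) the original.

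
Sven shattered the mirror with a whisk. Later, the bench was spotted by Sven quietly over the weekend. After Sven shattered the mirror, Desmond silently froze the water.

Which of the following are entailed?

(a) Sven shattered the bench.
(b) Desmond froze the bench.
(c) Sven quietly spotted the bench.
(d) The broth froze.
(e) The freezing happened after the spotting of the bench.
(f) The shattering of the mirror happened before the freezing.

(a) Not entailed — Sven shattered the mirror, not the bench; the bench belongs to the spotting event.
(b) Not entailed — Desmond froze the water, not the bench; the bench belongs to the spotting event.
(c) Entailed — dropping 'over the weekend' leaves a sub-description the original still satisfies.
(d) Not entailed — the water is what froze, not the broth.
(e) Not entailed — the narrative doesn't order the spotting relative to the freezing.
(f) Entailed — the narrative places the shattering before the freezing.

(c), (f)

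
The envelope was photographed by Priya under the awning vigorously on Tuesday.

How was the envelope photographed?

'vigorously' marks the manner of the photographing event.

vigorously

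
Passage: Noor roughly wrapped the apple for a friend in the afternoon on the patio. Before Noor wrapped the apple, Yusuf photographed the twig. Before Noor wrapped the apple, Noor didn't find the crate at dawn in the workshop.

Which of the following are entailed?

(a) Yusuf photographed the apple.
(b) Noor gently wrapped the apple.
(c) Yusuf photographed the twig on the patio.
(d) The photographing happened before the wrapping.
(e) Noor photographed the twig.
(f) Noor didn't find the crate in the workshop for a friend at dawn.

(a) Not entailed — Yusuf photographed the twig, not the apple; the apple belongs to the wrapping event.
(b) Not entailed — 'gently' adds a manner not in (and inconsistent with) the original.
(c) Not entailed — 'on the patio' adds information not in the original event.
(d) Entailed — the narrative places the photographing before the wrapping.
(e) Not entailed — the passage has Yusuf photographing the twig, not Noor.
(f) Entailed — under negation, adding a further restriction is entailed: if no such finding event occurred, none occurred for a friend either.

(d), (f)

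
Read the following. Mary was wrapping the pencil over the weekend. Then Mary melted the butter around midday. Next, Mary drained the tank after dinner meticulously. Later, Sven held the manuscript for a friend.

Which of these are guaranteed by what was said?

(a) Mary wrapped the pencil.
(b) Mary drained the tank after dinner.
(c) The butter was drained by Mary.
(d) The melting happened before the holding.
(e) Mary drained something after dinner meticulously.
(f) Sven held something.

(a) Not entailed — 'was wrapping' is progressive on an accomplishment; it does not entail the completed 'wrapped'.
(b) Entailed — dropping 'meticulously' leaves a sub-description the original still satisfies.
(c) Not entailed — Mary drained the tank, not the butter; the butter belongs to the melting event.
(d) Entailed — the narrative places the melting before the holding.
(e) Entailed — generalizing the patient leaves a sub-description the original still satisfies.
(f) Entailed — the original entails any weakening of itself; this just drops 'for a friend' and generalizes the patient.

(b), (d), (e), (f)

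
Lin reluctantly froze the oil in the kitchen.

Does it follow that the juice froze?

Nothing is said about any juice; only the oil is affected.

no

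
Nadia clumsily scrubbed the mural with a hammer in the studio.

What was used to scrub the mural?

'with a hammer' marks the instrument of the scrubbing event.

a hammer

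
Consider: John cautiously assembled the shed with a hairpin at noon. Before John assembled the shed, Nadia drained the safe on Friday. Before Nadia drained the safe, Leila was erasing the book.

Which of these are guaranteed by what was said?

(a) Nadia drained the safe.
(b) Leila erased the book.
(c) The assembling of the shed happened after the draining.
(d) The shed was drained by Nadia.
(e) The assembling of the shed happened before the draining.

(a), (c)

(a) Entailed — dropping 'on Friday' leaves a sub-description the original still satisfies.
(b) Not entailed — 'was erasing' is progressive on an accomplishment; it does not entail the completed 'erased'.
(c) Entailed — the narrative places the draining before the assembling.
(d) Not entailed — Nadia drained the safe, not the shed; the shed belongs to the assembling event.
(e) Not entailed — the narrative places the draining before the assembling, not after.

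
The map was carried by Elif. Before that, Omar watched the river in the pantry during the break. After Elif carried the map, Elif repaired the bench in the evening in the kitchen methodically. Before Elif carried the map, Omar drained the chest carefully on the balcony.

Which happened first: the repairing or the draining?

the draining

The connectives place the draining before the repairing.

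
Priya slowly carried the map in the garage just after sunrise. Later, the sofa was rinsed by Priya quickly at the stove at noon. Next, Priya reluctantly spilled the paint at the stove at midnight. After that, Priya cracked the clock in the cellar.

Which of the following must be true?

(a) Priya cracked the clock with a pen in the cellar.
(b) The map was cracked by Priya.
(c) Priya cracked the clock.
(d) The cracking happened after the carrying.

(a) Not entailed — 'with a pen' adds information not in the original event.
(b) Not entailed — Priya cracked the clock, not the map; the map belongs to the carrying event.
(c) Entailed — every conjunct here is already in the original cracking event.
(d) Entailed — the narrative places the carrying before the cracking.

(c), (d)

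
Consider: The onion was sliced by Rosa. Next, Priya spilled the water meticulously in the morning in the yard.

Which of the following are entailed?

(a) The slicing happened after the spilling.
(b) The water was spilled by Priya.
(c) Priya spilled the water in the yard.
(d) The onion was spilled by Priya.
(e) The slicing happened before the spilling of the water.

(a) Not entailed — the narrative places the slicing before the spilling, not after.
(b) Entailed — this follows by dropping conjuncts from the spilling event's description.
(c) Entailed — dropping 'meticulously', 'in the morning' leaves a sub-description the original still satisfies.
(d) Not entailed — Priya spilled the water, not the onion; the onion belongs to the slicing event.
(e) Entailed — the narrative places the slicing before the spilling.

(b), (c), (e)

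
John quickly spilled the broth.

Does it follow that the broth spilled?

'John spilled the broth' is the causative; it entails the inchoative 'the broth spilled'.

yes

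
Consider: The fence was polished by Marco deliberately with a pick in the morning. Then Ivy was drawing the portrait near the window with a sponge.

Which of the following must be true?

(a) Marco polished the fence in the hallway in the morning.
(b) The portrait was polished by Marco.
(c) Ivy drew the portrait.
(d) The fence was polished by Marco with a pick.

(d)

(a) Not entailed — 'in the hallway' adds information not in the original event.
(b) Not entailed — Marco polished the fence, not the portrait; the portrait belongs to the drawing event.
(c) Not entailed — 'was drawing' is progressive on an accomplishment; it does not entail the completed 'drew'.
(d) Entailed — dropping 'in the morning', 'deliberately' leaves a sub-description the original still satisfies.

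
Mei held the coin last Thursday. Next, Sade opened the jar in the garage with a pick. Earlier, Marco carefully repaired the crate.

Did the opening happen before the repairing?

no

The narrative orders the repairing before the opening.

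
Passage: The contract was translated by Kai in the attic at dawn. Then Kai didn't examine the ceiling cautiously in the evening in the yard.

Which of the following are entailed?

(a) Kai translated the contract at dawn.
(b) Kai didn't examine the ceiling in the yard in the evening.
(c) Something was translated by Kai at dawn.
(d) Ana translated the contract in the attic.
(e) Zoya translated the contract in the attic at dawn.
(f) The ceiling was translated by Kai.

(a), (c)

(a) Entailed — the original entails any weakening of itself; this just drops 'in the attic'.
(b) Not entailed — dropping 'cautiously' under negation is not valid — the original leaves open that Kai examined the ceiling some other way.
(c) Entailed — the original entails any weakening of itself; this just drops 'in the attic' and generalizes the patient.
(d) Not entailed — the passage has Kai translating the contract, not Ana.
(e) Not entailed — the passage has Kai translating the contract, not Zoya.
(f) Not entailed — Kai translated the contract, not the ceiling; the ceiling belongs to the examining event.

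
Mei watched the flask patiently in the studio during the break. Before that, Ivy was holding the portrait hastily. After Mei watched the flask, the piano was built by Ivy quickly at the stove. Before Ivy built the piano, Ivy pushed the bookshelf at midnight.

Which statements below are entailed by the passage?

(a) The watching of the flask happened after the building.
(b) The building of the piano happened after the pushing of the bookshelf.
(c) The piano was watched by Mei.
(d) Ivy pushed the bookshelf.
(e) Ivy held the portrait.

(a) Not entailed — the narrative places the watching before the building, not after.
(b) Entailed — the narrative places the pushing before the building.
(c) Not entailed — Mei watched the flask, not the piano; the piano belongs to the building event.
(d) Entailed — dropping 'at midnight' leaves a sub-description the original still satisfies.
(e) Entailed — 'hold' is an activity; 'was holding' entails that some holding happened, so 'held' holds.

(b), (d), (e)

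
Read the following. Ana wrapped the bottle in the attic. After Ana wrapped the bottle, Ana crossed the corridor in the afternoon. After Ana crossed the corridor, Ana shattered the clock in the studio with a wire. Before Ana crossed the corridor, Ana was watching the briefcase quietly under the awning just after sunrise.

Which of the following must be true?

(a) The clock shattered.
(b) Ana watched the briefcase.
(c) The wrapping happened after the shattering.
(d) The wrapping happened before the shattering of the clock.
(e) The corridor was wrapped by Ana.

(a) Entailed — 'Ana shattered the clock' is causative; it entails the inchoative 'the clock shattered'.
(b) Entailed — 'watch' is an activity; 'was watching' entails that some watching happened, so 'watched' holds.
(c) Not entailed — the narrative places the wrapping before the shattering, not after.
(d) Entailed — the narrative places the wrapping before the shattering.
(e) Not entailed — Ana wrapped the bottle, not the corridor; the corridor belongs to the crossing event.

(a), (b), (d)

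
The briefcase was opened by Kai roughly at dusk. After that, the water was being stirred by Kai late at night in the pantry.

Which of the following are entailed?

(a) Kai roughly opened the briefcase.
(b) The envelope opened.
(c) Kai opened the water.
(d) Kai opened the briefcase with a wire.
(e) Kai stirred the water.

(a) Entailed — the original entails any weakening of itself; this just drops 'at dusk'.
(b) Not entailed — the briefcase is what opened, not the envelope.
(c) Not entailed — Kai opened the briefcase, not the water; the water belongs to the stirring event.
(d) Not entailed — 'with a wire' adds information not in the original event.
(e) Entailed — 'stir' is an activity; 'was stirring' entails that some stirring happened, so 'stirred' holds.

(a), (e)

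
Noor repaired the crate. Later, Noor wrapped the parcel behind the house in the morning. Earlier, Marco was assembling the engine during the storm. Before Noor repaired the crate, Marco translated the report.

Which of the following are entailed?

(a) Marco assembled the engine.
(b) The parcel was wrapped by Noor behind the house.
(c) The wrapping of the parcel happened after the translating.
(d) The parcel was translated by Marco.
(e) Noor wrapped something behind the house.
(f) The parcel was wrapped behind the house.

(a) Not entailed — 'was assembling' is progressive on an accomplishment; it does not entail the completed 'assembled'.
(b) Entailed — this follows by dropping conjuncts from the wrapping event's description.
(c) Entailed — the narrative places the translating before the wrapping.
(d) Not entailed — Marco translated the report, not the parcel; the parcel belongs to the wrapping event.
(e) Entailed — dropping 'in the morning' and generalizing the patient leaves a sub-description the original still satisfies.
(f) Entailed — this follows by dropping conjuncts from the wrapping event's description.

(b), (c), (e), (f)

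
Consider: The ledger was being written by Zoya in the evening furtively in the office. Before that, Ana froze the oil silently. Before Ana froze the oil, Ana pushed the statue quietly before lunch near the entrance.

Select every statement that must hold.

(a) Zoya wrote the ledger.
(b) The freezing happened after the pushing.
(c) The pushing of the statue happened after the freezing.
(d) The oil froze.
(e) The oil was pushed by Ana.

(b), (d)

(a) Not entailed — 'was writing' is progressive on an accomplishment; it does not entail the completed 'wrote'.
(b) Entailed — the narrative places the pushing before the freezing.
(c) Not entailed — the narrative places the pushing before the freezing, not after.
(d) Entailed — 'Ana froze the oil' is causative; it entails the inchoative 'the oil froze'.
(e) Not entailed — Ana pushed the statue, not the oil; the oil belongs to the freezing event.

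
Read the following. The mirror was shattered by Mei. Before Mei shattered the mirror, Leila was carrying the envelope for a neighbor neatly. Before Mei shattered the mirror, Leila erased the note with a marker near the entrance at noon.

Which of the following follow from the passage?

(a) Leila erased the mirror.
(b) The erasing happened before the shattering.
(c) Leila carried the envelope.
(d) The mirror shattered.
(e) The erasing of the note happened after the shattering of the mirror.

(b), (c), (d)

(a) Not entailed — Leila erased the note, not the mirror; the mirror belongs to the shattering event.
(b) Entailed — the narrative places the erasing before the shattering.
(c) Entailed — 'carry' is an activity; 'was carrying' entails that some carrying happened, so 'carried' holds.
(d) Entailed — 'Mei shattered the mirror' is causative; it entails the inchoative 'the mirror shattered'.
(e) Not entailed — the narrative places the erasing before the shattering, not after.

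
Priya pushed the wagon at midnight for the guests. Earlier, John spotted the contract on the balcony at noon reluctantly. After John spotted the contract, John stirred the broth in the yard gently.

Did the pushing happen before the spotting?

The narrative orders the spotting before the pushing.

no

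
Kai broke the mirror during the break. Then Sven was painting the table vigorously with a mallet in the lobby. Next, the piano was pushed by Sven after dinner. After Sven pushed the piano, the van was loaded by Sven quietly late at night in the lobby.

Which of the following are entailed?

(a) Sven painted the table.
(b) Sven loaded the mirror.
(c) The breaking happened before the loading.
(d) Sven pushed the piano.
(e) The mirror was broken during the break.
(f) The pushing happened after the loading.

(a) Not entailed — 'was painting' is progressive on an accomplishment; it does not entail the completed 'painted'.
(b) Not entailed — Sven loaded the van, not the mirror; the mirror belongs to the breaking event.
(c) Entailed — the narrative places the breaking before the loading.
(d) Entailed — this follows by dropping conjuncts from the pushing event's description.
(e) Entailed — every conjunct here is already in the original breaking event.
(f) Not entailed — the narrative places the pushing before the loading, not after.

(c), (d), (e)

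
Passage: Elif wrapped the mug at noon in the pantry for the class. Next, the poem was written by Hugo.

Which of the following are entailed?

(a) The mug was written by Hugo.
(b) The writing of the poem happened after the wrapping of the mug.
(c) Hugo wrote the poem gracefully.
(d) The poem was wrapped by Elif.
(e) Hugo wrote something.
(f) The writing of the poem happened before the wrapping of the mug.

(b), (e)

(a) Not entailed — Hugo wrote the poem, not the mug; the mug belongs to the wrapping event.
(b) Entailed — the narrative places the wrapping before the writing.
(c) Not entailed — 'gracefully' adds information not in the original event.
(d) Not entailed — Elif wrapped the mug, not the poem; the poem belongs to the writing event.
(e) Entailed — generalizing the patient leaves a sub-description the original still satisfies.
(f) Not entailed — the narrative places the wrapping before the writing, not after.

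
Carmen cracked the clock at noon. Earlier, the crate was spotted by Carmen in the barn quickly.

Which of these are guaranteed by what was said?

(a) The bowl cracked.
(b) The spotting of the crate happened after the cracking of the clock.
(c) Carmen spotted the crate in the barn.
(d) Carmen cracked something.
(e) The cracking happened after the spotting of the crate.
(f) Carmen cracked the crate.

(a) Not entailed — the clock is what cracked, not the bowl.
(b) Not entailed — the narrative places the spotting before the cracking, not after.
(c) Entailed — the original entails any weakening of itself; this just drops 'quickly'.
(d) Entailed — every conjunct here is already in the original cracking event.
(e) Entailed — the narrative places the spotting before the cracking.
(f) Not entailed — Carmen cracked the clock, not the crate; the crate belongs to the spotting event.

(c), (d), (e)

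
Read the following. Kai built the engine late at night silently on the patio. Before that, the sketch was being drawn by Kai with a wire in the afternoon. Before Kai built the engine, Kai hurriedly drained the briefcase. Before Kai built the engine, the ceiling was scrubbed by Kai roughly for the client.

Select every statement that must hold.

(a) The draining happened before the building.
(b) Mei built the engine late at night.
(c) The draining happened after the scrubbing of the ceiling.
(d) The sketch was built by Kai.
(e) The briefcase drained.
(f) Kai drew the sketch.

(a) Entailed — the narrative places the draining before the building.
(b) Not entailed — the passage has Kai building the engine, not Mei.
(c) Not entailed — the narrative doesn't order the scrubbing relative to the draining.
(d) Not entailed — Kai built the engine, not the sketch; the sketch belongs to the drawing event.
(e) Entailed — 'Kai drained the briefcase' is causative; it entails the inchoative 'the briefcase drained'.
(f) Not entailed — 'was drawing' is progressive on an accomplishment; it does not entail the completed 'drew'.

(a), (e)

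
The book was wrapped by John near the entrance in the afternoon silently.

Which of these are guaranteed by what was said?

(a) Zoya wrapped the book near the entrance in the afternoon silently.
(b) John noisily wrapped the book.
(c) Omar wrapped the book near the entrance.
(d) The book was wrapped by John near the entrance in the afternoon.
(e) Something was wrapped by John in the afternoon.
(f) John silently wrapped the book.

(a) Not entailed — the passage has John wrapping the book, not Zoya.
(b) Not entailed — 'noisily' adds a manner not in (and inconsistent with) the original.
(c) Not entailed — the passage has John wrapping the book, not Omar.
(d) Entailed — this follows by dropping conjuncts from the wrapping event's description.
(e) Entailed — dropping 'near the entrance', 'silently' and generalizing the patient leaves a sub-description the original still satisfies.
(f) Entailed — this follows by dropping conjuncts from the wrapping event's description.

(d), (e), (f)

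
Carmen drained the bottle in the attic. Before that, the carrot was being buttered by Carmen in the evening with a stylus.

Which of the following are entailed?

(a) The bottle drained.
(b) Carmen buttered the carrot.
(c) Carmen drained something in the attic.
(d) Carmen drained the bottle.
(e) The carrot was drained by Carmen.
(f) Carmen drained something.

(a), (c), (d), (f)

(a) Entailed — 'Carmen drained the bottle' is causative; it entails the inchoative 'the bottle drained'.
(b) Not entailed — 'was buttering' is progressive on an accomplishment; it does not entail the completed 'buttered'.
(c) Entailed — this follows by dropping conjuncts from the draining event's description.
(d) Entailed — the original entails any weakening of itself; this just drops 'in the attic'.
(e) Not entailed — Carmen drained the bottle, not the carrot; the carrot belongs to the buttering event.
(f) Entailed — this follows by dropping conjuncts from the draining event's description.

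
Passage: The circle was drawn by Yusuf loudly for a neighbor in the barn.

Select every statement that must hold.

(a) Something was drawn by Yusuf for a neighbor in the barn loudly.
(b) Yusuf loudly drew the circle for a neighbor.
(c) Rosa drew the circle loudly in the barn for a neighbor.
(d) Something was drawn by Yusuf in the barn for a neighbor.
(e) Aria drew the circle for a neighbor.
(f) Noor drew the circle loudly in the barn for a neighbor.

(a) Entailed — the original entails any weakening of itself; this just generalizes the patient.
(b) Entailed — this follows by dropping conjuncts from the drawing event's description.
(c) Not entailed — the passage has Yusuf drawing the circle, not Rosa.
(d) Entailed — every conjunct here is already in the original drawing event.
(e) Not entailed — the passage has Yusuf drawing the circle, not Aria.
(f) Not entailed — the passage has Yusuf drawing the circle, not Noor.

(a), (b), (d)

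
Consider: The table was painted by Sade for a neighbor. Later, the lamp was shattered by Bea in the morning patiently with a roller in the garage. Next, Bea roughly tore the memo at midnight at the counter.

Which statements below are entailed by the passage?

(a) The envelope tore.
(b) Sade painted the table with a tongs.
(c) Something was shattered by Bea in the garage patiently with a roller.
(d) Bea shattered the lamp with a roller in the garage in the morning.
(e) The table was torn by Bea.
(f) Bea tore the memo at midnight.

(a) Not entailed — the memo is what tore, not the envelope.
(b) Not entailed — 'with a tongs' adds information not in the original event.
(c) Entailed — dropping 'in the morning' and generalizing the patient leaves a sub-description the original still satisfies.
(d) Entailed — the original entails any weakening of itself; this just drops 'patiently'.
(e) Not entailed — Bea tore the memo, not the table; the table belongs to the painting event.
(f) Entailed — dropping 'roughly', 'at the counter' leaves a sub-description the original still satisfies.

(c), (d), (f)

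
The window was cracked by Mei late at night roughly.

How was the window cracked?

'roughly' marks the manner of the cracking event.

roughly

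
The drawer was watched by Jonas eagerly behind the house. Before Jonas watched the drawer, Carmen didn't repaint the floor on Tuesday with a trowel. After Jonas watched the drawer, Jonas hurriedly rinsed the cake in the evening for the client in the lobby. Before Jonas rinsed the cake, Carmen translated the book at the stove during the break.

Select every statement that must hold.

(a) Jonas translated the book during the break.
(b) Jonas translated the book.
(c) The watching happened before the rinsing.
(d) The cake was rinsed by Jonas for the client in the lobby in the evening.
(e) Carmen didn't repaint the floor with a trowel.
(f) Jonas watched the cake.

(a) Not entailed — the passage has Carmen translating the book, not Jonas.
(b) Not entailed — the passage has Carmen translating the book, not Jonas.
(c) Entailed — the narrative places the watching before the rinsing.
(d) Entailed — every conjunct here is already in the original rinsing event.
(e) Not entailed — dropping 'on Tuesday' under negation is not valid — the original leaves open that Carmen repainted the floor some other way.
(f) Not entailed — Jonas watched the drawer, not the cake; the cake belongs to the rinsing event.

(c), (d)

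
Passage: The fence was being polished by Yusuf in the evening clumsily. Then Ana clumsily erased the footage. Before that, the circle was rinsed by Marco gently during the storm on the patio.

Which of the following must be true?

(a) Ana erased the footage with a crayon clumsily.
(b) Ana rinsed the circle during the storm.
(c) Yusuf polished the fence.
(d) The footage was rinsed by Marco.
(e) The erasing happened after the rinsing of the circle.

(c), (e)

(a) Not entailed — 'with a crayon' adds information not in the original event.
(b) Not entailed — the passage has Marco rinsing the circle, not Ana.
(c) Entailed — 'polish' is an activity; 'was polishing' entails that some polishing happened, so 'polished' holds.
(d) Not entailed — Marco rinsed the circle, not the footage; the footage belongs to the erasing event.
(e) Entailed — the narrative places the rinsing before the erasing.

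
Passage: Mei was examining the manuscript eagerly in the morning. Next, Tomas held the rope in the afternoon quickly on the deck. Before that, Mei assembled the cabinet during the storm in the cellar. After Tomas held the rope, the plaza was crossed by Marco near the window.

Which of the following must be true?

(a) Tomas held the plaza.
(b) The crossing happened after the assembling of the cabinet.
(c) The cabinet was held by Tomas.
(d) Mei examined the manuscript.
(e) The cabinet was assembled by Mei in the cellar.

(a) Not entailed — Tomas held the rope, not the plaza; the plaza belongs to the crossing event.
(b) Entailed — the narrative places the assembling before the crossing.
(c) Not entailed — Tomas held the rope, not the cabinet; the cabinet belongs to the assembling event.
(d) Entailed — 'examine' is an activity; 'was examining' entails that some examining happened, so 'examined' holds.
(e) Entailed — dropping 'during the storm' leaves a sub-description the original still satisfies.

(b), (d), (e)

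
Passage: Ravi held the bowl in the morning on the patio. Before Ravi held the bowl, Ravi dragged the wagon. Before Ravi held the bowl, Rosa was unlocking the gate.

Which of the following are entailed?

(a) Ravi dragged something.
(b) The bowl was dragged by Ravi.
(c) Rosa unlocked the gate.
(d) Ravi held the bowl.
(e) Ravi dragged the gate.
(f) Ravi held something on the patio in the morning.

(a), (d), (f)

(a) Entailed — every conjunct here is already in the original dragging event.
(b) Not entailed — Ravi dragged the wagon, not the bowl; the bowl belongs to the holding event.
(c) Not entailed — 'was unlocking' is progressive on an accomplishment; it does not entail the completed 'unlocked'.
(d) Entailed — this follows by dropping conjuncts from the holding event's description.
(e) Not entailed — Ravi dragged the wagon, not the gate; the gate belongs to the unlocking event.
(f) Entailed — this follows by dropping conjuncts from the holding event's description.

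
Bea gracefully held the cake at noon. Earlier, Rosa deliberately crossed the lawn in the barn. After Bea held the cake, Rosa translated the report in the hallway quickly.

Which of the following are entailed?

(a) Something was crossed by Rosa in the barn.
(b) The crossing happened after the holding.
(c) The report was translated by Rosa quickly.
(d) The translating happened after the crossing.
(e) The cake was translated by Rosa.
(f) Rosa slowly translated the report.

(a) Entailed — dropping 'deliberately' and generalizing the patient leaves a sub-description the original still satisfies.
(b) Not entailed — the narrative places the crossing before the holding, not after.
(c) Entailed — this follows by dropping conjuncts from the translating event's description.
(d) Entailed — the narrative places the crossing before the translating.
(e) Not entailed — Rosa translated the report, not the cake; the cake belongs to the holding event.
(f) Not entailed — 'slowly' adds a manner not in (and inconsistent with) the original.

(a), (c), (d)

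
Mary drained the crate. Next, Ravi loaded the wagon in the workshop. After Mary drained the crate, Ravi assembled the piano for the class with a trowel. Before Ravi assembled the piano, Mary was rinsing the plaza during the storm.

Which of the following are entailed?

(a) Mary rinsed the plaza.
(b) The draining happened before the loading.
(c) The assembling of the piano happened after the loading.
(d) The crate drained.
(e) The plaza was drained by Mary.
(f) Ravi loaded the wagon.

(a) Entailed — 'rinse' is an activity; 'was rinsing' entails that some rinsing happened, so 'rinsed' holds.
(b) Entailed — the narrative places the draining before the loading.
(c) Not entailed — the narrative doesn't order the loading relative to the assembling.
(d) Entailed — 'Mary drained the crate' is causative; it entails the inchoative 'the crate drained'.
(e) Not entailed — Mary drained the crate, not the plaza; the plaza belongs to the rinsing event.
(f) Entailed — the original entails any weakening of itself; this just drops 'in the workshop'.

(a), (b), (d), (f)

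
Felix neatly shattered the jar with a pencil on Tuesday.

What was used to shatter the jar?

a pencil

'with a pencil' marks the instrument of the shattering event.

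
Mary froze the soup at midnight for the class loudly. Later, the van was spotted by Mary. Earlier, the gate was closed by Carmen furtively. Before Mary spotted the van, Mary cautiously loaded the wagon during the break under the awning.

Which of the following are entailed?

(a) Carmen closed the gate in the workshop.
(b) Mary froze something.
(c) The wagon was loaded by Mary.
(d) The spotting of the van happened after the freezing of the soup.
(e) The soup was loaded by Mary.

(a) Not entailed — 'in the workshop' adds information not in the original event.
(b) Entailed — this follows by dropping conjuncts from the freezing event's description.
(c) Entailed — dropping 'under the awning', 'cautiously', 'during the break' leaves a sub-description the original still satisfies.
(d) Entailed — the narrative places the freezing before the spotting.
(e) Not entailed — Mary loaded the wagon, not the soup; the soup belongs to the freezing event.

(b), (c), (d)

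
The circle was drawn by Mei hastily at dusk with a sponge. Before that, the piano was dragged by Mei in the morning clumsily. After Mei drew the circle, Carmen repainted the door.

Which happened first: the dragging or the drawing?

The connectives place the dragging before the drawing.

the dragging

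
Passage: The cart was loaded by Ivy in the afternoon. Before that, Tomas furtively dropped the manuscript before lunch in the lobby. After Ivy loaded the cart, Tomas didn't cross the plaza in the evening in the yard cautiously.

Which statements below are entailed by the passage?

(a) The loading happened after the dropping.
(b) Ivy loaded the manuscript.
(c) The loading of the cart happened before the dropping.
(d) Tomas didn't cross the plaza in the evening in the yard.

(a)

(a) Entailed — the narrative places the dropping before the loading.
(b) Not entailed — Ivy loaded the cart, not the manuscript; the manuscript belongs to the dropping event.
(c) Not entailed — the narrative places the dropping before the loading, not after.
(d) Not entailed — dropping 'cautiously' under negation is not valid — the original leaves open that Tomas crossed the plaza some other way.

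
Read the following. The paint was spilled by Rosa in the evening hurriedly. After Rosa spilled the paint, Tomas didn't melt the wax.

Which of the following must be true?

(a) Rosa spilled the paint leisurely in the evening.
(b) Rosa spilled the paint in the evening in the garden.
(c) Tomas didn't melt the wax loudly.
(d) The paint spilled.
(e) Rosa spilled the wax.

(a) Not entailed — 'leisurely' adds a manner not in (and inconsistent with) the original.
(b) Not entailed — 'in the garden' adds information not in the original event.
(c) Entailed — under negation, adding a further restriction is entailed: if no such melting event occurred, none occurred loudly either.
(d) Entailed — 'Rosa spilled the paint' is causative; it entails the inchoative 'the paint spilled'.
(e) Not entailed — Rosa spilled the paint, not the wax; the wax belongs to the melting event.

(c), (d)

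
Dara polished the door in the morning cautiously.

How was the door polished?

'cautiously' marks the manner of the polishing event.

cautiously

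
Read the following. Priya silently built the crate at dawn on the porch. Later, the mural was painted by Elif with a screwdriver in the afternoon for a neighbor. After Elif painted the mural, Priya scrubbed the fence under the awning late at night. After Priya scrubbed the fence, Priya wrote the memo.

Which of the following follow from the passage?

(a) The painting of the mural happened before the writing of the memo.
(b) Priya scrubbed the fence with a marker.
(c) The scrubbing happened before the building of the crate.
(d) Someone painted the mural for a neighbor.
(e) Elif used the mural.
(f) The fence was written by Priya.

(a) Entailed — the narrative places the painting before the writing.
(b) Not entailed — 'with a marker' adds information not in the original event.
(c) Not entailed — the narrative places the building before the scrubbing, not after.
(d) Entailed — dropping 'in the afternoon', 'with a screwdriver' and generalizing the agent leaves a sub-description the original still satisfies.
(e) Not entailed — the mural is the patient, not an instrument — Elif used a screwdriver.
(f) Not entailed — Priya wrote the memo, not the fence; the fence belongs to the scrubbing event.

(a), (d)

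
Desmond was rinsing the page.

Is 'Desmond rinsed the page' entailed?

'rinse' is atelic; if Desmond was rinsing the page, then Desmond rinsed the page (for some time).

yes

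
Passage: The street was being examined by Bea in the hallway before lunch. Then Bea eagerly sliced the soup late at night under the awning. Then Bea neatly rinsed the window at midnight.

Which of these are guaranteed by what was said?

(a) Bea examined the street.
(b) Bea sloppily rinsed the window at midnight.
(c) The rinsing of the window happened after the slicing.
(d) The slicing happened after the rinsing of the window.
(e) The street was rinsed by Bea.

(a) Entailed — 'examine' is an activity; 'was examining' entails that some examining happened, so 'examined' holds.
(b) Not entailed — 'sloppily' adds a manner not in (and inconsistent with) the original.
(c) Entailed — the narrative places the slicing before the rinsing.
(d) Not entailed — the narrative places the slicing before the rinsing, not after.
(e) Not entailed — Bea rinsed the window, not the street; the street belongs to the examining event.

(a), (c)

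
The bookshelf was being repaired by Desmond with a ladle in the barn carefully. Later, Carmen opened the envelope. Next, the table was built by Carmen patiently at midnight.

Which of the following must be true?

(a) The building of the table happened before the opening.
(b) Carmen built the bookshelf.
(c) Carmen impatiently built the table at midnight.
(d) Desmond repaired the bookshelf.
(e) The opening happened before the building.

(a) Not entailed — the narrative places the opening before the building, not after.
(b) Not entailed — Carmen built the table, not the bookshelf; the bookshelf belongs to the repairing event.
(c) Not entailed — 'impatiently' adds a manner not in (and inconsistent with) the original.
(d) Not entailed — 'was repairing' is progressive on an accomplishment; it does not entail the completed 'repaired'.
(e) Entailed — the narrative places the opening before the building.

(e)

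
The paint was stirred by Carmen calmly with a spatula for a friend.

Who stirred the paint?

'Carmen' marks the agent of the stirring event.

Carmen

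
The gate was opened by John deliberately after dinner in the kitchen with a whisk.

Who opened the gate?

'John' marks the agent of the opening event.

John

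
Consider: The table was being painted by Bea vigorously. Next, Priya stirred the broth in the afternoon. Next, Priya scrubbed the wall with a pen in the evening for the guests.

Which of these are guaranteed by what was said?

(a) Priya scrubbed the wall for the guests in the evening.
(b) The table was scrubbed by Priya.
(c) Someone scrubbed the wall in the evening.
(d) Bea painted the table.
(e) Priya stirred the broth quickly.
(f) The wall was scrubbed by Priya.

(a) Entailed — every conjunct here is already in the original scrubbing event.
(b) Not entailed — Priya scrubbed the wall, not the table; the table belongs to the painting event.
(c) Entailed — this follows by dropping conjuncts from the scrubbing event's description.
(d) Not entailed — 'was painting' is progressive on an accomplishment; it does not entail the completed 'painted'.
(e) Not entailed — 'quickly' adds information not in the original event.
(f) Entailed — dropping 'for the guests', 'with a pen', 'in the evening' leaves a sub-description the original still satisfies.

(a), (c), (f)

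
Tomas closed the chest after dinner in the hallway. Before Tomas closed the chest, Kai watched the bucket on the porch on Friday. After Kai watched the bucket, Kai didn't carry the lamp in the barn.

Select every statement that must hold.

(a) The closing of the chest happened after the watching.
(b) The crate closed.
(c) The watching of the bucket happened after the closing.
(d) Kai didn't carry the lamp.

(a)

(a) Entailed — the narrative places the watching before the closing.
(b) Not entailed — the chest is what closed, not the crate.
(c) Not entailed — the narrative places the watching before the closing, not after.
(d) Not entailed — dropping 'in the barn' under negation is not valid — the original leaves open that Kai carried the lamp some other way.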